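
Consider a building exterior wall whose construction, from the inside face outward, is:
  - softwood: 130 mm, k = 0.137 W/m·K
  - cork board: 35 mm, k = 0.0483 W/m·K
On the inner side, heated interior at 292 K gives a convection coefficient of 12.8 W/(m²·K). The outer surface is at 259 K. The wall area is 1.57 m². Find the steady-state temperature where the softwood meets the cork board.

T ≈ 273 K

Model the wall as resistances in series:
R_inner film = 1/(h_i·A) = 1/(12.8×1.57) = 0.04976 K/W
R_softwood = L/(kA) = 0.13/(0.137×1.57) = 0.6044 K/W
R_cork board = L/(kA) = 0.035/(0.0483×1.57) = 0.4616 K/W
R_total = 1.116 K/W;  Q = ΔT/R_total = 33/1.116 = 29.58 W
T_interface = T_inner − Q·ΣR(inner→interface) = 292 − 29.6×0.6542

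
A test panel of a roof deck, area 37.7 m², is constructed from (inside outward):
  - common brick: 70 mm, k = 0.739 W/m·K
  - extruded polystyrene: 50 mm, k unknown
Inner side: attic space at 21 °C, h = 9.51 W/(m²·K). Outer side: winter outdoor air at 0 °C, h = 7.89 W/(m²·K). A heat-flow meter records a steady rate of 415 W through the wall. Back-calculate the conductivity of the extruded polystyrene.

Series thermal resistances:
R_inner film = 1/(h_i·A) = 1/(9.51×37.7) = 0.002789 K/W
R_common brick = L/(kA) = 0.07/(0.739×37.7) = 0.002513 K/W
R_outer film = 1/(h_o·A) = 1/(7.89×37.7) = 0.003362 K/W
Sum of known resistances R_other = 0.008664 K/W
Total R = ΔT/Q = 21/415 = 0.0506 K/W
R_extruded polystyrene = R_total − R_other = 0.04194 K/W
k = L/(R·A) = 0.05/(0.04194×37.7)

k ≈ 0.0316 W/(m·K)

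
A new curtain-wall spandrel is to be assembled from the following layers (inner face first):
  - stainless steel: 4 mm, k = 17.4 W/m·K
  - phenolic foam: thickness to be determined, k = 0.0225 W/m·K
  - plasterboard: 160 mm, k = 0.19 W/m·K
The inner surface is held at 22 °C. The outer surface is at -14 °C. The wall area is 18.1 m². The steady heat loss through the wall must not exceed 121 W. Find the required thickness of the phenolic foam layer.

Thermal resistances in series:
R_stainless steel = L/(kA) = 0.004/(17.4×18.1) = 1.27×10^-5 K/W
R_plasterboard = L/(kA) = 0.16/(0.19×18.1) = 0.04653 K/W
Sum of the known resistances R_other = 0.04654 K/W
Required total resistance R_tot = ΔT/Q_allow = 36/121 = 0.2975 K/W
R_phenolic foam = R_tot − R_other = 0.251 K/W
L = R·k·A = 0.251×0.0225×18.1

L ≈ 102 mm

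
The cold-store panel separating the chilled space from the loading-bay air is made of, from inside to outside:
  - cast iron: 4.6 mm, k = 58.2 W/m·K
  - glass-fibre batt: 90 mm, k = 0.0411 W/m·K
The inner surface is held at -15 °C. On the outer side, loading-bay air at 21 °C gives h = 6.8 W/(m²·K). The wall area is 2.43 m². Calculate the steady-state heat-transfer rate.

Thermal resistances in series:
R_cast iron = L/(kA) = 0.0046/(58.2×2.43) = 3.253×10^-5 K/W
R_glass-fibre batt = L/(kA) = 0.09/(0.0411×2.43) = 0.9011 K/W
R_outer film = 1/(h_o·A) = 1/(6.8×2.43) = 0.06052 K/W
R_total = 0.9617 K/W
Q = ΔT / R_total = 36 / 0.9617

Q ≈ 37.4 W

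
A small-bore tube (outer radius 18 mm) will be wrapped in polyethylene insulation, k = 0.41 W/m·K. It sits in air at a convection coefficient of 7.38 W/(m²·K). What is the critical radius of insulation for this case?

For a cylinder r_cr = k/h = 0.41/7.38
r_cr = 55.6 mm; since the bare radius (18 mm) is below r_cr, adding a thin layer of insulation will *increase* heat loss.

r_cr ≈ 55.6 mm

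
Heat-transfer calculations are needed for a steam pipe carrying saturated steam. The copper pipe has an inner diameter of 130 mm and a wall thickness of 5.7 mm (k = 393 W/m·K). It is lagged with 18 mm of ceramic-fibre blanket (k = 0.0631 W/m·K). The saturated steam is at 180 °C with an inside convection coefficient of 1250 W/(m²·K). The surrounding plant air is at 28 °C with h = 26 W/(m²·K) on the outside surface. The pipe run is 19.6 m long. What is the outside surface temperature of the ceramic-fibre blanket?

Radial resistances (cylindrical: R_cond = ln(r_o/r_i)/(2πkL), R_conv = 1/(h·2πrL)):
R_inner film = 1/(h_i·2πr₁L) = 1/(1250×2π×0.065×19.6) = 9.994×10^-5 K/W
R_copper pipe wall = ln(70.7/65)/(2π×393×19.6) = 1.737×10^-6 K/W
R_ceramic-fibre blanket = ln(88.7/70.7)/(2π×0.0631×19.6) = 0.02919 K/W
R_outer film = 1/(h_o·2πr_oL) = 1/(26×2π×0.0887×19.6) = 0.003521 K/W
R_total = 0.03281 K/W
Q = ΔT/R_total = 152/0.03281
Q = 4630 W
T_interface = T_inner − Q·ΣR(inner→interface) = 180 − 4630×0.02929

T ≈ 44.3 °C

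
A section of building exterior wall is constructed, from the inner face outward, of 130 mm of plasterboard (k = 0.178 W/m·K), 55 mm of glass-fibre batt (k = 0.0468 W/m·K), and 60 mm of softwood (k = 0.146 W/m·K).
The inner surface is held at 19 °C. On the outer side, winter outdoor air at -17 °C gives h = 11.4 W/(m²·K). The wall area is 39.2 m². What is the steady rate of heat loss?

Q ≈ 587 W

Treating each layer as a thermal resistance in series:
R_plasterboard = L/(kA) = 0.13/(0.178×39.2) = 0.01863 K/W
R_glass-fibre batt = L/(kA) = 0.055/(0.0468×39.2) = 0.02998 K/W
R_softwood = L/(kA) = 0.06/(0.146×39.2) = 0.01048 K/W
R_outer film = 1/(h_o·A) = 1/(11.4×39.2) = 0.002238 K/W
R_total = 0.06133 K/W
Q = ΔT / R_total = 36 / 0.06133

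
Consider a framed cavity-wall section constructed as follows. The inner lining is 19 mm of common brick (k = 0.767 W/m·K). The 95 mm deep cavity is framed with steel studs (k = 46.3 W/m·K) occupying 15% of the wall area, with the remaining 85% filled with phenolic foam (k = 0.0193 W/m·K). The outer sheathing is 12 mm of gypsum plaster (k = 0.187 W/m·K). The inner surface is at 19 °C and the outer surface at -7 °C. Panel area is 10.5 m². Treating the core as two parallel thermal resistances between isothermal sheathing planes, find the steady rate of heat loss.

Q ≈ 2660 W

Sheathing layers in series; stud and cavity paths in parallel between them.
R_inner = 0.019/(0.767×10.5) = 0.002359 K/W
R_stud  = 0.095/(46.3×0.15×10.5) = 0.001303 K/W
R_cav   = 0.095/(0.0193×0.85×10.5) = 0.5515 K/W
1/R_core = 1/R_stud + 1/R_cav → R_core = 0.0013 K/W
R_outer = 0.012/(0.187×10.5) = 0.006112 K/W
R_total = 0.00977 K/W
Q = ΔT/R_total = 26/0.00977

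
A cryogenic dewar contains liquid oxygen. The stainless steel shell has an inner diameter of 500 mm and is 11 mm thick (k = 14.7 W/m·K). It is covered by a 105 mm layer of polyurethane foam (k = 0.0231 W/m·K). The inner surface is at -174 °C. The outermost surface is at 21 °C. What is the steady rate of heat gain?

Spherical conduction: R = (1/r_in − 1/r_out)/(4πk) per layer; series-sum.
R_stainless steel shell = (1/0.25 − 1/0.261)/(4π×14.7) = 9.126×10^-4 K/W
R_polyurethane foam = (1/0.261 − 1/0.366)/(4π×0.0231) = 3.787 K/W
R_total = 3.787 K/W
Q = ΔT/R_total = 195/3.787

Q ≈ 51.5 W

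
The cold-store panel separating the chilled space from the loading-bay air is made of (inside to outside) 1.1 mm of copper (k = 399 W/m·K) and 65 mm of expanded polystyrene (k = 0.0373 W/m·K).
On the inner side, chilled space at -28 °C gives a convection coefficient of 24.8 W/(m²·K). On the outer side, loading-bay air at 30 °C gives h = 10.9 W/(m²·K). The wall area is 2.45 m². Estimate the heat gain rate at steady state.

Treating each layer as a thermal resistance in series:
R_inner film = 1/(h_i·A) = 1/(24.8×2.45) = 0.01646 K/W
R_copper = L/(kA) = 0.0011/(399×2.45) = 1.125×10^-6 K/W
R_expanded polystyrene = L/(kA) = 0.065/(0.0373×2.45) = 0.7113 K/W
R_outer film = 1/(h_o·A) = 1/(10.9×2.45) = 0.03745 K/W
R_total = 0.7652 K/W
Q = ΔT / R_total = 58 / 0.7652

Q ≈ 75.8 W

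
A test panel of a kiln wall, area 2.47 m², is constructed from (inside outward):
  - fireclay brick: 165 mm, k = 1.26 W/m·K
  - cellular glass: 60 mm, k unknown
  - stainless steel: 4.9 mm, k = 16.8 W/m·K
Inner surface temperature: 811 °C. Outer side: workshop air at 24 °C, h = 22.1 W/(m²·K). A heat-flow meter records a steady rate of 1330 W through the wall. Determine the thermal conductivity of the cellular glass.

k ≈ 0.0467 W/(m·K)

Model the wall as resistances in series:
R_fireclay brick = L/(kA) = 0.165/(1.26×2.47) = 0.05302 K/W
R_stainless steel = L/(kA) = 0.0049/(16.8×2.47) = 1.181×10^-4 K/W
R_outer film = 1/(h_o·A) = 1/(22.1×2.47) = 0.01832 K/W
Sum of known resistances R_other = 0.07145 K/W
Total R = ΔT/Q = 787/1330 = 0.5917 K/W
R_cellular glass = R_total − R_other = 0.5203 K/W
k = L/(R·A) = 0.06/(0.5203×2.47)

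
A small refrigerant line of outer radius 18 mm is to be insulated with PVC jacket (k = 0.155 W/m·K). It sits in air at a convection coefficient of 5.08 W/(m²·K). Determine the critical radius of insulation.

r_cr ≈ 30.5 mm

For a cylinder r_cr = k/h = 0.155/5.08
r_cr = 30.5 mm; since the bare radius (18 mm) is below r_cr, adding a thin layer of insulation will *increase* heat loss.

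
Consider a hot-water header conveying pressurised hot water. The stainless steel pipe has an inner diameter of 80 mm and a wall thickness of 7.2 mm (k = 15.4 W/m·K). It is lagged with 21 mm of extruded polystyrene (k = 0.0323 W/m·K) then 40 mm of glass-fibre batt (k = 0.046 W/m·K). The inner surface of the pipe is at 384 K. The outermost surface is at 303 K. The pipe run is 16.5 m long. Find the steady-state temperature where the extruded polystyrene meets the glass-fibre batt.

T ≈ 341 K

Radial resistances (cylindrical: R_cond = ln(r_o/r_i)/(2πkL), R_conv = 1/(h·2πrL)):
R_stainless steel pipe wall = ln(47.2/40)/(2π×15.4×16.5) = 1.037×10^-4 K/W
R_extruded polystyrene = ln(68.2/47.2)/(2π×0.0323×16.5) = 0.1099 K/W
R_glass-fibre batt = ln(108.2/68.2)/(2π×0.046×16.5) = 0.09678 K/W
R_total = 0.2068 K/W
Q = ΔT/R_total = 81/0.2068
Q = 392 W
T_interface = T_inner − Q·ΣR(inner→interface) = 384 − 392×0.11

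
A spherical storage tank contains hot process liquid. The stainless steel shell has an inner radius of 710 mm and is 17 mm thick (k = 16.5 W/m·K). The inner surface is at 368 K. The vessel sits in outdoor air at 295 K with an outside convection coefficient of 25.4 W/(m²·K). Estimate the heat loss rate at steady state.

Each spherical layer contributes R = (1/r_i − 1/r_o)/(4πk):
R_stainless steel shell = (1/0.71 − 1/0.727)/(4π×16.5) = 1.588×10^-4 K/W
R_outer film = 1/(h·4πr_o²) = 1/(25.4×4π×0.727²) = 0.005928 K/W
R_total = 0.006087 K/W
Q = ΔT/R_total = 73/0.006087

Q ≈ 12000 W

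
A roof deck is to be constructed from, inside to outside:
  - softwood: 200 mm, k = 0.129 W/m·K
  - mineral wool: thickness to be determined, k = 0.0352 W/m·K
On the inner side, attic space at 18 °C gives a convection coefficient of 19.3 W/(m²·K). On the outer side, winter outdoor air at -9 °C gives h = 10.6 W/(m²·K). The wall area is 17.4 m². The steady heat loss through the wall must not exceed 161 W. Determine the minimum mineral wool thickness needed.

Model the wall as resistances in series:
R_inner film = 1/(h_i·A) = 1/(19.3×17.4) = 0.002978 K/W
R_softwood = L/(kA) = 0.2/(0.129×17.4) = 0.0891 K/W
R_outer film = 1/(h_o·A) = 1/(10.6×17.4) = 0.005422 K/W
Sum of the known resistances R_other = 0.0975 K/W
Required total resistance R_tot = ΔT/Q_allow = 27/161 = 0.1677 K/W
R_mineral wool = R_tot − R_other = 0.0702 K/W
L = R·k·A = 0.0702×0.0352×17.4

L ≈ 43 mm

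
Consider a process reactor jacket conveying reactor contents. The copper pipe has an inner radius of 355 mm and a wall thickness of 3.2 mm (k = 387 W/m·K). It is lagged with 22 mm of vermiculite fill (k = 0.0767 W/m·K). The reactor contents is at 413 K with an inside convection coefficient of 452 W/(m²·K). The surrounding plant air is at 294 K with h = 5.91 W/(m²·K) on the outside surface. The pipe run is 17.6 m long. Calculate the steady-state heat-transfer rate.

Q ≈ 10700 W

For a radial system each layer contributes R = ln(r_out/r_in)/(2πkL); films add R = 1/(hA).
R_inner film = 1/(h_i·2πr₁L) = 1/(452×2π×0.355×17.6) = 5.636×10^-5 K/W
R_copper pipe wall = ln(358.2/355)/(2π×387×17.6) = 2.097×10^-7 K/W
R_vermiculite fill = ln(380.2/358.2)/(2π×0.0767×17.6) = 0.007028 K/W
R_outer film = 1/(h_o·2πr_oL) = 1/(5.91×2π×0.3802×17.6) = 0.004024 K/W
R_total = 0.01111 K/W
Q = ΔT/R_total = 119/0.01111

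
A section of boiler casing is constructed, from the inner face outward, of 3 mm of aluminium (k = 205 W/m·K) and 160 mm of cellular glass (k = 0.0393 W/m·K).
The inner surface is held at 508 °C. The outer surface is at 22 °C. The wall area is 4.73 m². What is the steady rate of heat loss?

Q ≈ 565 W

Using the resistance-network approach (series):
R_aluminium = L/(kA) = 0.003/(205×4.73) = 3.094×10^-6 K/W
R_cellular glass = L/(kA) = 0.16/(0.0393×4.73) = 0.8607 K/W
R_total = 0.8607 K/W
Q = ΔT / R_total = 486 / 0.8607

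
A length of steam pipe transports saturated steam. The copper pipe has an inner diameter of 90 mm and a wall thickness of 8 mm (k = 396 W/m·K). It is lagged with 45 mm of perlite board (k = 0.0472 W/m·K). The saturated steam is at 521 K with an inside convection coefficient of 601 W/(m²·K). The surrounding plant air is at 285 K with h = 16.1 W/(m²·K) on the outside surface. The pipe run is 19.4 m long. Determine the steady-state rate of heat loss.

Radial resistances (cylindrical: R_cond = ln(r_o/r_i)/(2πkL), R_conv = 1/(h·2πrL)):
R_inner film = 1/(h_i·2πr₁L) = 1/(601×2π×0.045×19.4) = 3.033×10^-4 K/W
R_copper pipe wall = ln(53/45)/(2π×396×19.4) = 3.39×10^-6 K/W
R_perlite board = ln(98/53)/(2π×0.0472×19.4) = 0.1068 K/W
R_outer film = 1/(h_o·2πr_oL) = 1/(16.1×2π×0.098×19.4) = 0.0052 K/W
R_total = 0.1123 K/W
Q = ΔT/R_total = 236/0.1123

Q ≈ 2100 W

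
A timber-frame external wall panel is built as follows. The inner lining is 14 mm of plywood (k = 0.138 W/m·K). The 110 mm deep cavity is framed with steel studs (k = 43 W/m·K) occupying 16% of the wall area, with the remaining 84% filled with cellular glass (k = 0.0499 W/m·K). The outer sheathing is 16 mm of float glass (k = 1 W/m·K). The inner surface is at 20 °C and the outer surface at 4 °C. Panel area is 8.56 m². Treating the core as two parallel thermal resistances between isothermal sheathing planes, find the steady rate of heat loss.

Q ≈ 1030 W

Sheathing layers in series; stud and cavity paths in parallel between them.
R_inner = 0.014/(0.138×8.56) = 0.01185 K/W
R_stud  = 0.11/(43×0.16×8.56) = 0.001868 K/W
R_cav   = 0.11/(0.0499×0.84×8.56) = 0.3066 K/W
1/R_core = 1/R_stud + 1/R_cav → R_core = 0.001856 K/W
R_outer = 0.016/(1×8.56) = 0.001869 K/W
R_total = 0.01558 K/W
Q = ΔT/R_total = 16/0.01558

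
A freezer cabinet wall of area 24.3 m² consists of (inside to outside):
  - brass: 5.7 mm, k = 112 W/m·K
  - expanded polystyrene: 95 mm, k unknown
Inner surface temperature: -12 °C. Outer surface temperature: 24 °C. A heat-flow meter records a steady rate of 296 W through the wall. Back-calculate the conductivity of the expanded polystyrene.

Treating each layer as a thermal resistance in series:
R_brass = L/(kA) = 0.0057/(112×24.3) = 2.094×10^-6 K/W
Sum of known resistances R_other = 2.094×10^-6 K/W
Total R = ΔT/Q = 36/296 = 0.1216 K/W
R_expanded polystyrene = R_total − R_other = 0.1216 K/W
k = L/(R·A) = 0.095/(0.1216×24.3)

k ≈ 0.0321 W/(m·K)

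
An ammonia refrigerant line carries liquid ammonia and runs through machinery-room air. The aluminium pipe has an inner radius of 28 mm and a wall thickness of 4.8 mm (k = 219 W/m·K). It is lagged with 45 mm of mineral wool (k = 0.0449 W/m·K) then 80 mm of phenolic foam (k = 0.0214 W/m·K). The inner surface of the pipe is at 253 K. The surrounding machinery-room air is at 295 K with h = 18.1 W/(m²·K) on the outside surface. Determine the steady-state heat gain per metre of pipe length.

Treating each annulus and film as a series resistance:
R_aluminium pipe wall = ln(32.8/28)/(2π×219×1) = 1.15×10^-4 K/W
R_mineral wool = ln(77.8/32.8)/(2π×0.0449×1) = 3.062 K/W
R_phenolic foam = ln(157.8/77.8)/(2π×0.0214×1) = 5.259 K/W
R_outer film = 1/(h_o·2πr_oL) = 1/(18.1×2π×0.1578×1) = 0.05572 K/W
R_total = 8.377 K/W
Q = ΔT/R_total = 42/8.377

q′ ≈ 5.01 W/m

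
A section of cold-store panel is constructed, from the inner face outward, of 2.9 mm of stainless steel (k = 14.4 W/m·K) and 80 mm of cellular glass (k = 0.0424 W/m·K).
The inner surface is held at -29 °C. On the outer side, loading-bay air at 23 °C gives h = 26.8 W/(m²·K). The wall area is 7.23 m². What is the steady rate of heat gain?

Thermal resistances in series:
R_stainless steel = L/(kA) = 0.0029/(14.4×7.23) = 2.785×10^-5 K/W
R_cellular glass = L/(kA) = 0.08/(0.0424×7.23) = 0.261 K/W
R_outer film = 1/(h_o·A) = 1/(26.8×7.23) = 0.005161 K/W
R_total = 0.2662 K/W
Q = ΔT / R_total = 52 / 0.2662

Q ≈ 195 W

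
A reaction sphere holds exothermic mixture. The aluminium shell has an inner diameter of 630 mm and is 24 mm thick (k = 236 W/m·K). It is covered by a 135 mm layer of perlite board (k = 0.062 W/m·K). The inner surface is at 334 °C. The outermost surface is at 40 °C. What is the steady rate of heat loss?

For a spherical shell R = (1/r₁ − 1/r₂)/(4πk); film R = 1/(h·4πr²). In series:
R_aluminium shell = (1/0.315 − 1/0.339)/(4π×236) = 7.578×10^-5 K/W
R_perlite board = (1/0.339 − 1/0.474)/(4π×0.062) = 1.078 K/W
R_total = 1.078 K/W
Q = ΔT/R_total = 294/1.078

Q ≈ 273 W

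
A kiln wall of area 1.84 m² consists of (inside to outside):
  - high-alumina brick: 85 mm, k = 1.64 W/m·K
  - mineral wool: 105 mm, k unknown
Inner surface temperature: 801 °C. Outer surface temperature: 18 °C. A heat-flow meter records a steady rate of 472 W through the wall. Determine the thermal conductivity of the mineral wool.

k ≈ 0.035 W/(m·K)

Using the resistance-network approach (series):
R_high-alumina brick = L/(kA) = 0.085/(1.64×1.84) = 0.02817 K/W
Sum of known resistances R_other = 0.02817 K/W
Total R = ΔT/Q = 783/472 = 1.659 K/W
R_mineral wool = R_total − R_other = 1.631 K/W
k = L/(R·A) = 0.105/(1.631×1.84)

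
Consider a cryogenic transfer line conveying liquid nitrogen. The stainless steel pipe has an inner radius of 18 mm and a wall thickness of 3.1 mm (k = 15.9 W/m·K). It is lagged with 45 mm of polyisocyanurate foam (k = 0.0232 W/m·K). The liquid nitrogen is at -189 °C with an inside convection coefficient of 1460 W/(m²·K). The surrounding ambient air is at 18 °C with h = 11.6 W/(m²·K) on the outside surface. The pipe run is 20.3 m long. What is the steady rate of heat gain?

Q ≈ 522 W

Treating each annulus and film as a series resistance:
R_inner film = 1/(h_i·2πr₁L) = 1/(1460×2π×0.018×20.3) = 2.983×10^-4 K/W
R_stainless steel pipe wall = ln(21.1/18)/(2π×15.9×20.3) = 7.835×10^-5 K/W
R_polyisocyanurate foam = ln(66.1/21.1)/(2π×0.0232×20.3) = 0.3859 K/W
R_outer film = 1/(h_o·2πr_oL) = 1/(11.6×2π×0.0661×20.3) = 0.01023 K/W
R_total = 0.3965 K/W
Q = ΔT/R_total = 207/0.3965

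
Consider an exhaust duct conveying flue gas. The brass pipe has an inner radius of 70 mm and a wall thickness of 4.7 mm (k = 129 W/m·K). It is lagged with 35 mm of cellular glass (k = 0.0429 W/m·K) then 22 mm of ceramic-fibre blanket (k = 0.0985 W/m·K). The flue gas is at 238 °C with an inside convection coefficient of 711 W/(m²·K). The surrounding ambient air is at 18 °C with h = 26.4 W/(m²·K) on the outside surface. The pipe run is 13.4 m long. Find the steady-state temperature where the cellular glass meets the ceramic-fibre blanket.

Treating each annulus and film as a series resistance:
R_inner film = 1/(h_i·2πr₁L) = 1/(711×2π×0.07×13.4) = 2.386×10^-4 K/W
R_brass pipe wall = ln(74.7/70)/(2π×129×13.4) = 5.983×10^-6 K/W
R_cellular glass = ln(109.7/74.7)/(2π×0.0429×13.4) = 0.1064 K/W
R_ceramic-fibre blanket = ln(131.7/109.7)/(2π×0.0985×13.4) = 0.02204 K/W
R_outer film = 1/(h_o·2πr_oL) = 1/(26.4×2π×0.1317×13.4) = 0.003416 K/W
R_total = 0.1321 K/W
Q = ΔT/R_total = 220/0.1321
Q = 1670 W
T_interface = T_inner − Q·ΣR(inner→interface) = 238 − 1670×0.1066

T ≈ 60.4 °C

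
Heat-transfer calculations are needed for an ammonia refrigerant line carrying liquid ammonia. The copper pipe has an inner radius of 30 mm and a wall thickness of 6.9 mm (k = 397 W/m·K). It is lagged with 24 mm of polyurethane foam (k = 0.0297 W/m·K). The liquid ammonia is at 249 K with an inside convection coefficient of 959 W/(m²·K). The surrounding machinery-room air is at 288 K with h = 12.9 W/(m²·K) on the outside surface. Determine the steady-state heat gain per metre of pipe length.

For a radial system each layer contributes R = ln(r_out/r_in)/(2πkL); films add R = 1/(hA).
R_inner film = 1/(h_i·2πr₁L) = 1/(959×2π×0.03×1) = 0.005532 K/W
R_copper pipe wall = ln(36.9/30)/(2π×397×1) = 8.299×10^-5 K/W
R_polyurethane foam = ln(60.9/36.9)/(2π×0.0297×1) = 2.685 K/W
R_outer film = 1/(h_o·2πr_oL) = 1/(12.9×2π×0.0609×1) = 0.2026 K/W
R_total = 2.893 K/W
Q = ΔT/R_total = 39/2.893

q′ ≈ 13.5 W/m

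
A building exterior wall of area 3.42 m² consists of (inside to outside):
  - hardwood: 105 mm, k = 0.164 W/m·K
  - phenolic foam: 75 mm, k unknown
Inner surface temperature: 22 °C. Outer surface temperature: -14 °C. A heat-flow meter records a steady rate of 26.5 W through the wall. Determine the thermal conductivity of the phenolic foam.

k ≈ 0.0187 W/(m·K)

Model the wall as resistances in series:
R_hardwood = L/(kA) = 0.105/(0.164×3.42) = 0.1872 K/W
Sum of known resistances R_other = 0.1872 K/W
Total R = ΔT/Q = 36/26.5 = 1.358 K/W
R_phenolic foam = R_total − R_other = 1.171 K/W
k = L/(R·A) = 0.075/(1.171×3.42)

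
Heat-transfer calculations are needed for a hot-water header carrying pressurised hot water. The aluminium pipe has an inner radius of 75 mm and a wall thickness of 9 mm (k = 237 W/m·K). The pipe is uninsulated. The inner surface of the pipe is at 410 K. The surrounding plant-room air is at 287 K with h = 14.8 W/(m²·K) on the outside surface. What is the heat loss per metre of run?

For a radial system each layer contributes R = ln(r_out/r_in)/(2πkL); films add R = 1/(hA).
R_aluminium pipe wall = ln(84/75)/(2π×237×1) = 7.61×10^-5 K/W
R_outer film = 1/(h_o·2πr_oL) = 1/(14.8×2π×0.084×1) = 0.128 K/W
R_total = 0.1281 K/W
Q = ΔT/R_total = 123/0.1281

q′ ≈ 960 W/m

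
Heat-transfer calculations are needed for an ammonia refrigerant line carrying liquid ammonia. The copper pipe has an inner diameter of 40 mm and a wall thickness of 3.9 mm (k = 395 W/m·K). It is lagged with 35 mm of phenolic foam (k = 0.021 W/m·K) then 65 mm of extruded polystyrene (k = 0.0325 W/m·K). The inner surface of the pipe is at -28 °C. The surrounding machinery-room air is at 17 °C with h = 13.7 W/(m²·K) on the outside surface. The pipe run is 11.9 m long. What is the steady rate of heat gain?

Radial resistances (cylindrical: R_cond = ln(r_o/r_i)/(2πkL), R_conv = 1/(h·2πrL)):
R_copper pipe wall = ln(23.9/20)/(2π×395×11.9) = 6.032×10^-6 K/W
R_phenolic foam = ln(58.9/23.9)/(2π×0.021×11.9) = 0.5744 K/W
R_extruded polystyrene = ln(123.9/58.9)/(2π×0.0325×11.9) = 0.306 K/W
R_outer film = 1/(h_o·2πr_oL) = 1/(13.7×2π×0.1239×11.9) = 0.007879 K/W
R_total = 0.8883 K/W
Q = ΔT/R_total = 45/0.8883

Q ≈ 50.7 W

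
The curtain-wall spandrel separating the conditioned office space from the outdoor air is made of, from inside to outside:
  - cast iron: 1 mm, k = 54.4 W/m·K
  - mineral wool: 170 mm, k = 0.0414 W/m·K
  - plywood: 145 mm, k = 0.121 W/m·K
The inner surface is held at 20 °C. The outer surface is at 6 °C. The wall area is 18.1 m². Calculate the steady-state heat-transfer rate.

Model the wall as resistances in series:
R_cast iron = L/(kA) = 0.001/(54.4×18.1) = 1.016×10^-6 K/W
R_mineral wool = L/(kA) = 0.17/(0.0414×18.1) = 0.2269 K/W
R_plywood = L/(kA) = 0.145/(0.121×18.1) = 0.06621 K/W
R_total = 0.2931 K/W
Q = ΔT / R_total = 14 / 0.2931

Q ≈ 47.8 W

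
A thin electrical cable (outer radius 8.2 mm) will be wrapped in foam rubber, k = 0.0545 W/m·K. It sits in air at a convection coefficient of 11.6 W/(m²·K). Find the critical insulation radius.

r_cr ≈ 4.7 mm

For a cylinder r_cr = k/h = 0.0545/11.6
r_cr = 4.7 mm; since the bare radius (8.2 mm) is above r_cr, any added insulation will reduce heat loss.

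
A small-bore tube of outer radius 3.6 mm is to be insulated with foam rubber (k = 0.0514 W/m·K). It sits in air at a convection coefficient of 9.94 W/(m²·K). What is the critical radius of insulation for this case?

r_cr ≈ 5.17 mm

For a cylinder r_cr = k/h = 0.0514/9.94
r_cr = 5.17 mm; since the bare radius (3.6 mm) is below r_cr, adding a thin layer of insulation will *increase* heat loss.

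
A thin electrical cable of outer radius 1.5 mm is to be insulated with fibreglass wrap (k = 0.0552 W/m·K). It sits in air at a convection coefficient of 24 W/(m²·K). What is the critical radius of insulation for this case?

For a cylinder r_cr = k/h = 0.0552/24
r_cr = 2.3 mm; since the bare radius (1.5 mm) is below r_cr, adding a thin layer of insulation will *increase* heat loss.

r_cr ≈ 2.3 mm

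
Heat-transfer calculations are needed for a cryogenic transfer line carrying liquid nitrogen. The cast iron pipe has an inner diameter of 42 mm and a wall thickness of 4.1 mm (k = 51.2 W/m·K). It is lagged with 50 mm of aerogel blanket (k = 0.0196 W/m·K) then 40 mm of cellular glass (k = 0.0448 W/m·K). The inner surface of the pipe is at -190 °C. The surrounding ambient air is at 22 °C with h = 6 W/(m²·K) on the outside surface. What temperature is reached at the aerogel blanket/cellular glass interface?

T ≈ -12.8 °C

Radial resistances (cylindrical: R_cond = ln(r_o/r_i)/(2πkL), R_conv = 1/(h·2πrL)):
R_cast iron pipe wall = ln(25.1/21)/(2π×51.2×1) = 5.544×10^-4 K/W
R_aerogel blanket = ln(75.1/25.1)/(2π×0.0196×1) = 8.899 K/W
R_cellular glass = ln(115.1/75.1)/(2π×0.0448×1) = 1.517 K/W
R_outer film = 1/(h_o·2πr_oL) = 1/(6×2π×0.1151×1) = 0.2305 K/W
R_total = 10.65 K/W
Q = ΔT/R_total = 212/10.65
Q = 19.9 W/m
T_interface = T_inner + Q·ΣR(inner→interface) = -190 + 19.9×8.9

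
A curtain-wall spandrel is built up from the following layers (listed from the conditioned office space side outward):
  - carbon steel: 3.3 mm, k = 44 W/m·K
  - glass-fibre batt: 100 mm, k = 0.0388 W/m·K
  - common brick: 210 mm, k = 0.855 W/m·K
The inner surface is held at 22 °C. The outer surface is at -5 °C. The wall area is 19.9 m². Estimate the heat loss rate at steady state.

Q ≈ 190 W

Treating each layer as a thermal resistance in series:
R_carbon steel = L/(kA) = 0.0033/(44×19.9) = 3.769×10^-6 K/W
R_glass-fibre batt = L/(kA) = 0.1/(0.0388×19.9) = 0.1295 K/W
R_common brick = L/(kA) = 0.21/(0.855×19.9) = 0.01234 K/W
R_total = 0.1419 K/W
Q = ΔT / R_total = 27 / 0.1419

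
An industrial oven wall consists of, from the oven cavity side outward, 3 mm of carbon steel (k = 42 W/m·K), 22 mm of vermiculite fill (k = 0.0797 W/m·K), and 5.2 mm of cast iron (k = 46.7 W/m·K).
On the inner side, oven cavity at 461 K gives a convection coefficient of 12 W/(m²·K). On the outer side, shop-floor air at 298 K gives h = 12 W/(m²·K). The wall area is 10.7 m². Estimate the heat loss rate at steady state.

Series thermal resistances:
R_inner film = 1/(h_i·A) = 1/(12×10.7) = 0.007788 K/W
R_carbon steel = L/(kA) = 0.003/(42×10.7) = 6.676×10^-6 K/W
R_vermiculite fill = L/(kA) = 0.022/(0.0797×10.7) = 0.0258 K/W
R_cast iron = L/(kA) = 0.0052/(46.7×10.7) = 1.041×10^-5 K/W
R_outer film = 1/(h_o·A) = 1/(12×10.7) = 0.007788 K/W
R_total = 0.04139 K/W
Q = ΔT / R_total = 163 / 0.04139

Q ≈ 3940 W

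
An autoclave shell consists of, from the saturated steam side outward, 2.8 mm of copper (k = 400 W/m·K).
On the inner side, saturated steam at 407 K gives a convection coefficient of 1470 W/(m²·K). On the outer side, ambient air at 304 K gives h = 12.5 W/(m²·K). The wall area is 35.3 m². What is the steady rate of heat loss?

Q ≈ 45100 W

Model the wall as resistances in series:
R_inner film = 1/(h_i·A) = 1/(1470×35.3) = 1.927×10^-5 K/W
R_copper = L/(kA) = 0.0028/(400×35.3) = 1.983×10^-7 K/W
R_outer film = 1/(h_o·A) = 1/(12.5×35.3) = 0.002266 K/W
R_total = 0.002286 K/W
Q = ΔT / R_total = 103 / 0.002286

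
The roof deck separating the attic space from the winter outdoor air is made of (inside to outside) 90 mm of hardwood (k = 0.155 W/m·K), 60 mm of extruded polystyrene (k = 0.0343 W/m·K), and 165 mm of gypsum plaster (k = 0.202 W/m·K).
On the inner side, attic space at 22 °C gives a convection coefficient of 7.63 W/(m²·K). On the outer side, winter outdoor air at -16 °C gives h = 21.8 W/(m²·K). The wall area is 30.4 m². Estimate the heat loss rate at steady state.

Using the resistance-network approach (series):
R_inner film = 1/(h_i·A) = 1/(7.63×30.4) = 0.004311 K/W
R_hardwood = L/(kA) = 0.09/(0.155×30.4) = 0.0191 K/W
R_extruded polystyrene = L/(kA) = 0.06/(0.0343×30.4) = 0.05754 K/W
R_gypsum plaster = L/(kA) = 0.165/(0.202×30.4) = 0.02687 K/W
R_outer film = 1/(h_o·A) = 1/(21.8×30.4) = 0.001509 K/W
R_total = 0.1093 K/W
Q = ΔT / R_total = 38 / 0.1093

Q ≈ 348 W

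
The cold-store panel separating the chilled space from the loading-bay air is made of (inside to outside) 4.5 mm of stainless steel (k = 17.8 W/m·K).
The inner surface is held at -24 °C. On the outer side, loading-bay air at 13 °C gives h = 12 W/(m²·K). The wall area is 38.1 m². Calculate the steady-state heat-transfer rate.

Q ≈ 16900 W

Thermal resistances in series:
R_stainless steel = L/(kA) = 0.0045/(17.8×38.1) = 6.635×10^-6 K/W
R_outer film = 1/(h_o·A) = 1/(12×38.1) = 0.002187 K/W
R_total = 0.002194 K/W
Q = ΔT / R_total = 37 / 0.002194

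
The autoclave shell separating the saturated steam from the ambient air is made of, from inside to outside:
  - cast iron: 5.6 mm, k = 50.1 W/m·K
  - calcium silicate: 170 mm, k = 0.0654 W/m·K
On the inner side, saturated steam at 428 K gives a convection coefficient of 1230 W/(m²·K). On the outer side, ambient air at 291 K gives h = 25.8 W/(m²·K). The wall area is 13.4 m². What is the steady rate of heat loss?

Q ≈ 696 W

Treating each layer as a thermal resistance in series:
R_inner film = 1/(h_i·A) = 1/(1230×13.4) = 6.067×10^-5 K/W
R_cast iron = L/(kA) = 0.0056/(50.1×13.4) = 8.342×10^-6 K/W
R_calcium silicate = L/(kA) = 0.17/(0.0654×13.4) = 0.194 K/W
R_outer film = 1/(h_o·A) = 1/(25.8×13.4) = 0.002893 K/W
R_total = 0.1969 K/W
Q = ΔT / R_total = 137 / 0.1969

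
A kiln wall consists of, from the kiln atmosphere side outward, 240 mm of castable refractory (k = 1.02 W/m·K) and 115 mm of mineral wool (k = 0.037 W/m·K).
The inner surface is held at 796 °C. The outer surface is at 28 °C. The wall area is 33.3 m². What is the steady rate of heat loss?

Treating each layer as a thermal resistance in series:
R_castable refractory = L/(kA) = 0.24/(1.02×33.3) = 0.007066 K/W
R_mineral wool = L/(kA) = 0.115/(0.037×33.3) = 0.09334 K/W
R_total = 0.1004 K/W
Q = ΔT / R_total = 768 / 0.1004

Q ≈ 7650 W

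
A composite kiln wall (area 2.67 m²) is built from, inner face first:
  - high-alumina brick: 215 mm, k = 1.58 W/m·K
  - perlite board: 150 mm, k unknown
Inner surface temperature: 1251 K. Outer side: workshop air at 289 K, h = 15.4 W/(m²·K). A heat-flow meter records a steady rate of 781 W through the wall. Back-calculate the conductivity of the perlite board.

k ≈ 0.0486 W/(m·K)

Thermal resistances in series:
R_high-alumina brick = L/(kA) = 0.215/(1.58×2.67) = 0.05096 K/W
R_outer film = 1/(h_o·A) = 1/(15.4×2.67) = 0.02432 K/W
Sum of known resistances R_other = 0.07529 K/W
Total R = ΔT/Q = 962/781 = 1.232 K/W
R_perlite board = R_total − R_other = 1.156 K/W
k = L/(R·A) = 0.15/(1.156×2.67)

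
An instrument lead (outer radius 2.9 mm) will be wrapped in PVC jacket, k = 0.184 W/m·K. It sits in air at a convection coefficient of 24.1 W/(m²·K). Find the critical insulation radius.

r_cr ≈ 7.63 mm

For a cylinder r_cr = k/h = 0.184/24.1
r_cr = 7.63 mm; since the bare radius (2.9 mm) is below r_cr, adding a thin layer of insulation will *increase* heat loss.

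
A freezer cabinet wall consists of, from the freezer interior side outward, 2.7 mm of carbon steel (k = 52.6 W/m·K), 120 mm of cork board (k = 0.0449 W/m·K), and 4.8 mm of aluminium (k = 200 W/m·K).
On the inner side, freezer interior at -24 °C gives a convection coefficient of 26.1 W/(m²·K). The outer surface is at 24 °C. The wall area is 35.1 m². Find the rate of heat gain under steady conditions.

Treating each layer as a thermal resistance in series:
R_inner film = 1/(h_i·A) = 1/(26.1×35.1) = 0.001092 K/W
R_carbon steel = L/(kA) = 0.0027/(52.6×35.1) = 1.462×10^-6 K/W
R_cork board = L/(kA) = 0.12/(0.0449×35.1) = 0.07614 K/W
R_aluminium = L/(kA) = 0.0048/(200×35.1) = 6.838×10^-7 K/W
R_total = 0.07724 K/W
Q = ΔT / R_total = 48 / 0.07724

Q ≈ 621 W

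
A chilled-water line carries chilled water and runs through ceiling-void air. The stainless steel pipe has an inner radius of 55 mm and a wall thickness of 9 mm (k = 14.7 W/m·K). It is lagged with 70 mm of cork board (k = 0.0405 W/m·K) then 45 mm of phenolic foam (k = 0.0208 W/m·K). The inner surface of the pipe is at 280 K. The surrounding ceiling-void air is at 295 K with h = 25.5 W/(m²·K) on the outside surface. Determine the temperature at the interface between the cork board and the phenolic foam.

T ≈ 288 K

Per-layer cylindrical resistances, series-summed:
R_stainless steel pipe wall = ln(64/55)/(2π×14.7×1) = 0.001641 K/W
R_cork board = ln(134/64)/(2π×0.0405×1) = 2.904 K/W
R_phenolic foam = ln(179/134)/(2π×0.0208×1) = 2.216 K/W
R_outer film = 1/(h_o·2πr_oL) = 1/(25.5×2π×0.179×1) = 0.03487 K/W
R_total = 5.156 K/W
Q = ΔT/R_total = 15/5.156
Q = 2.91 W/m
T_interface = T_inner + Q·ΣR(inner→interface) = 280 + 2.91×2.906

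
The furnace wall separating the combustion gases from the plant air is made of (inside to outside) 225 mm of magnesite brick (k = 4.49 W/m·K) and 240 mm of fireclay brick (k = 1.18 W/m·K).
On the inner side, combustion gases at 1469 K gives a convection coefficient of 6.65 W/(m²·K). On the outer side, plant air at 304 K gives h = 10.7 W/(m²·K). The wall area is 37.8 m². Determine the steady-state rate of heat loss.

Q ≈ 88500 W

Model the wall as resistances in series:
R_inner film = 1/(h_i·A) = 1/(6.65×37.8) = 0.003978 K/W
R_magnesite brick = L/(kA) = 0.225/(4.49×37.8) = 0.001326 K/W
R_fireclay brick = L/(kA) = 0.24/(1.18×37.8) = 0.005381 K/W
R_outer film = 1/(h_o·A) = 1/(10.7×37.8) = 0.002472 K/W
R_total = 0.01316 K/W
Q = ΔT / R_total = 1165 / 0.01316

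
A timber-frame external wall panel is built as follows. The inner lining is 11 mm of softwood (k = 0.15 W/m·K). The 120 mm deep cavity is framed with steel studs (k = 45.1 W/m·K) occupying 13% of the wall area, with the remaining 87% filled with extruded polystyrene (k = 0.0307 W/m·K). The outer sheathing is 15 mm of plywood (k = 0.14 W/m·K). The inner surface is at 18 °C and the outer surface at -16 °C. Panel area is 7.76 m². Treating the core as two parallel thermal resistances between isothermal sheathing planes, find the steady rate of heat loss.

Q ≈ 1310 W

Sheathing layers in series; stud and cavity paths in parallel between them.
R_inner = 0.011/(0.15×7.76) = 0.00945 K/W
R_stud  = 0.12/(45.1×0.13×7.76) = 0.002638 K/W
R_cav   = 0.12/(0.0307×0.87×7.76) = 0.579 K/W
1/R_core = 1/R_stud + 1/R_cav → R_core = 0.002626 K/W
R_outer = 0.015/(0.14×7.76) = 0.01381 K/W
R_total = 0.02588 K/W
Q = ΔT/R_total = 34/0.02588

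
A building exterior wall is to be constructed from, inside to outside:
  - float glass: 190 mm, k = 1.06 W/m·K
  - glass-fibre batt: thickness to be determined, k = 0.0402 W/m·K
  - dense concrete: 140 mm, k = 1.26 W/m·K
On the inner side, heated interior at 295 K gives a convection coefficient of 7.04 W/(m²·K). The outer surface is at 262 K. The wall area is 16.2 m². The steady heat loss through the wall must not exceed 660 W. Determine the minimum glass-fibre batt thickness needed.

Model the wall as resistances in series:
R_inner film = 1/(h_i·A) = 1/(7.04×16.2) = 0.008768 K/W
R_float glass = L/(kA) = 0.19/(1.06×16.2) = 0.01106 K/W
R_dense concrete = L/(kA) = 0.14/(1.26×16.2) = 0.006859 K/W
Sum of the known resistances R_other = 0.02669 K/W
Required total resistance R_tot = ΔT/Q_allow = 33/660 = 0.05 K/W
R_glass-fibre batt = R_tot − R_other = 0.02331 K/W
L = R·k·A = 0.02331×0.0402×16.2

L ≈ 15.2 mm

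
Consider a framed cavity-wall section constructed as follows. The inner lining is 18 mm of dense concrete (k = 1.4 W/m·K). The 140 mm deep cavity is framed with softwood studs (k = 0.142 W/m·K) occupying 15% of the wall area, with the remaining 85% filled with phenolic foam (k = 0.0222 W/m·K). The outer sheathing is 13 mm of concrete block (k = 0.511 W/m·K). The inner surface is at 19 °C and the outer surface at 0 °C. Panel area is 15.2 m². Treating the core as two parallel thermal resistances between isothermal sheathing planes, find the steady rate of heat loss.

Q ≈ 82 W

Sheathing layers in series; stud and cavity paths in parallel between them.
R_inner = 0.018/(1.4×15.2) = 8.459×10^-4 K/W
R_stud  = 0.14/(0.142×0.15×15.2) = 0.4324 K/W
R_cav   = 0.14/(0.0222×0.85×15.2) = 0.4881 K/W
1/R_core = 1/R_stud + 1/R_cav → R_core = 0.2293 K/W
R_outer = 0.013/(0.511×15.2) = 0.001674 K/W
R_total = 0.2318 K/W
Q = ΔT/R_total = 19/0.2318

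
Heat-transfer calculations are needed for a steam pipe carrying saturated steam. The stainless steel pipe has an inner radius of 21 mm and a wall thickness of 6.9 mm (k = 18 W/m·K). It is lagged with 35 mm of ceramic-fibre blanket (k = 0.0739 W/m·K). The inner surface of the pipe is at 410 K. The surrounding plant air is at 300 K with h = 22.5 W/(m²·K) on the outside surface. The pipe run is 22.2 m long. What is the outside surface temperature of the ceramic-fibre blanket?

T ≈ 307 K

Per-layer cylindrical resistances, series-summed:
R_stainless steel pipe wall = ln(27.9/21)/(2π×18×22.2) = 1.132×10^-4 K/W
R_ceramic-fibre blanket = ln(62.9/27.9)/(2π×0.0739×22.2) = 0.07886 K/W
R_outer film = 1/(h_o·2πr_oL) = 1/(22.5×2π×0.0629×22.2) = 0.005066 K/W
R_total = 0.08404 K/W
Q = ΔT/R_total = 110/0.08404
Q = 1310 W
T_interface = T_inner − Q·ΣR(inner→interface) = 410 − 1310×0.07898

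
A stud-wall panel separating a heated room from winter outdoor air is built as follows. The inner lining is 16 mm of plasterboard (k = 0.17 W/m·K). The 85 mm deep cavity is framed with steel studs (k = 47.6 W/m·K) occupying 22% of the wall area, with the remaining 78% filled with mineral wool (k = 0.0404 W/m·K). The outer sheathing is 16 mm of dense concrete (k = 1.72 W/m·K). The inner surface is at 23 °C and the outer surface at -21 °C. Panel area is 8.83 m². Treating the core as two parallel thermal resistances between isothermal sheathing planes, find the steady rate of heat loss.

Sheathing layers in series; stud and cavity paths in parallel between them.
R_inner = 0.016/(0.17×8.83) = 0.01066 K/W
R_stud  = 0.085/(47.6×0.22×8.83) = 9.192×10^-4 K/W
R_cav   = 0.085/(0.0404×0.78×8.83) = 0.3055 K/W
1/R_core = 1/R_stud + 1/R_cav → R_core = 9.165×10^-4 K/W
R_outer = 0.016/(1.72×8.83) = 0.001053 K/W
R_total = 0.01263 K/W
Q = ΔT/R_total = 44/0.01263

Q ≈ 3480 W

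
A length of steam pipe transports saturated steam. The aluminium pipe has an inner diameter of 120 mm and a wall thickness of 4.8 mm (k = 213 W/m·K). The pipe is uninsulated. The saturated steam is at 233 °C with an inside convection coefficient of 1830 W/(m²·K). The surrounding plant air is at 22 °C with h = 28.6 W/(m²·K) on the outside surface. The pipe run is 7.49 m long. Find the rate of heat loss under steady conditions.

Radial resistances (cylindrical: R_cond = ln(r_o/r_i)/(2πkL), R_conv = 1/(h·2πrL)):
R_inner film = 1/(h_i·2πr₁L) = 1/(1830×2π×0.06×7.49) = 1.935×10^-4 K/W
R_aluminium pipe wall = ln(64.8/60)/(2π×213×7.49) = 7.678×10^-6 K/W
R_outer film = 1/(h_o·2πr_oL) = 1/(28.6×2π×0.0648×7.49) = 0.01147 K/W
R_total = 0.01167 K/W
Q = ΔT/R_total = 211/0.01167

Q ≈ 18100 W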